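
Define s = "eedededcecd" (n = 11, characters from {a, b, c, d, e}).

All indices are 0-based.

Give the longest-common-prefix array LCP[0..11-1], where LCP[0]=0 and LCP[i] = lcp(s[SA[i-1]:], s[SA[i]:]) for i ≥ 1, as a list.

rank→(start, suffix):
  0 → (9, 'cd')
  1 → (7, 'cecd')
  2 → (10, 'd')
  3 → (6, 'dcecd')
  4 → (4, 'dedcecd')
  5 → (2, 'dededcecd')
  6 → (8, 'ecd')
  7 → (5, 'edcecd')
  8 → (3, 'ededcecd')
  9 → (1, 'edededcecd')
  10 → (0, 'eedededcecd')

SA = [9, 7, 10, 6, 4, 2, 8, 5, 3, 1, 0]
[i] adj suffixes → lcp
  [1] 9/7 → 1 ('c')
  [2] 7/10 → 0 ('')
  [3] 10/6 → 1 ('d')
  [4] 6/4 → 1 ('d')
  [5] 4/2 → 3 ('ded')
  [6] 2/8 → 0 ('')
  [7] 8/5 → 1 ('e')
  [8] 5/3 → 2 ('ed')
  [9] 3/1 → 4 ('eded')
  [10] 1/0 → 1 ('e')

[0, 1, 0, 1, 1, 3, 0, 1, 2, 4, 1]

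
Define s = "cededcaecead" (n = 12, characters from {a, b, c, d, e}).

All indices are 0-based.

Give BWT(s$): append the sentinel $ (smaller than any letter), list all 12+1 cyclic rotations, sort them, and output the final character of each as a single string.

rank  rotation       last
    0  $cededcaecead  d
    1  ad$cededcaece  e
    2  aecead$cededc  c
    3  caecead$ceded  d
    4  cead$cededcae  e
    5  cededcaecead$  $
    6  d$cededcaecea  a
    7  dcaecead$cede  e
    8  dedcaecead$ce  e
    9  ead$cededcaec  c
   10  ecead$cededca  a
   11  edcaecead$ced  d
   12  ededcaecead$c  c

decde$aeecadc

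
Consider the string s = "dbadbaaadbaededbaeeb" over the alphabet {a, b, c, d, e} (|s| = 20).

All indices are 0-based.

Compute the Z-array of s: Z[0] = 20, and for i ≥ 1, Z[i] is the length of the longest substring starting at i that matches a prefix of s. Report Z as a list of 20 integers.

Z[0]=20
i=1: i≥r, start 0; Z[1]=0
i=2: i≥r, start 0; Z[2]=0
i=3: i≥r, start 0; Z[3]=3 grow→box=[3,6)
i=4: min(r-i=2, Z[1]=0)=0; Z[4]=0
i=5: min(r-i=1, Z[2]=0)=0; Z[5]=0
i=6: i≥r, start 0; Z[6]=0
i=7: i≥r, start 0; Z[7]=0
i=8: i≥r, start 0; Z[8]=3 grow→box=[8,11)
i=9: min(r-i=2, Z[1]=0)=0; Z[9]=0
i=10: min(r-i=1, Z[2]=0)=0; Z[10]=0
i=11: i≥r, start 0; Z[11]=0
i=12: i≥r, start 0; Z[12]=1 grow→box=[12,13)
i=13: i≥r, start 0; Z[13]=0
i=14: i≥r, start 0; Z[14]=3 grow→box=[14,17)
i=15: min(r-i=2, Z[1]=0)=0; Z[15]=0
i=16: min(r-i=1, Z[2]=0)=0; Z[16]=0
i=17: i≥r, start 0; Z[17]=0
i=18: i≥r, start 0; Z[18]=0
i=19: i≥r, start 0; Z[19]=0

[20, 0, 0, 3, 0, 0, 0, 0, 3, 0, 0, 0, 1, 0, 3, 0, 0, 0, 0, 0]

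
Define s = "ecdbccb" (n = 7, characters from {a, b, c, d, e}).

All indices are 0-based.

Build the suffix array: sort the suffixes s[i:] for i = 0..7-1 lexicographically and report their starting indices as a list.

[6, 3, 5, 4, 1, 2, 0]

rank→(start, suffix):
  0 → (6, 'b')
  1 → (3, 'bccb')
  2 → (5, 'cb')
  3 → (4, 'ccb')
  4 → (1, 'cdbccb')
  5 → (2, 'dbccb')
  6 → (0, 'ecdbccb')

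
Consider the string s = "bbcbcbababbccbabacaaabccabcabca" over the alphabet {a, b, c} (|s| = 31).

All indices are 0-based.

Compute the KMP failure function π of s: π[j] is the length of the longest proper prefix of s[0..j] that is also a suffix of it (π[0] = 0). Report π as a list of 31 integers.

π[0] = 0
j=1 s[j]='b': π[1]=1 (border 'b')
j=2 s[j]='c': k: 1→0; π[2]=0 (border '')
j=3 s[j]='b': π[3]=1 (border 'b')
j=4 s[j]='c': k: 1→0; π[4]=0 (border '')
j=5 s[j]='b': π[5]=1 (border 'b')
j=6 s[j]='a': k: 1→0; π[6]=0 (border '')
j=7 s[j]='b': π[7]=1 (border 'b')
j=8 s[j]='a': k: 1→0; π[8]=0 (border '')
j=9 s[j]='b': π[9]=1 (border 'b')
j=10 s[j]='b': π[10]=2 (border 'bb')
j=11 s[j]='c': π[11]=3 (border 'bbc')
j=12 s[j]='c': k: 3→0; π[12]=0 (border '')
j=13 s[j]='b': π[13]=1 (border 'b')
j=14 s[j]='a': k: 1→0; π[14]=0 (border '')
j=15 s[j]='b': π[15]=1 (border 'b')
j=16 s[j]='a': k: 1→0; π[16]=0 (border '')
j=17 s[j]='c': π[17]=0 (border '')
j=18 s[j]='a': π[18]=0 (border '')
j=19 s[j]='a': π[19]=0 (border '')
j=20 s[j]='a': π[20]=0 (border '')
j=21 s[j]='b': π[21]=1 (border 'b')
j=22 s[j]='c': k: 1→0; π[22]=0 (border '')
j=23 s[j]='c': π[23]=0 (border '')
j=24 s[j]='a': π[24]=0 (border '')
j=25 s[j]='b': π[25]=1 (border 'b')
j=26 s[j]='c': k: 1→0; π[26]=0 (border '')
j=27 s[j]='a': π[27]=0 (border '')
j=28 s[j]='b': π[28]=1 (border 'b')
j=29 s[j]='c': k: 1→0; π[29]=0 (border '')
j=30 s[j]='a': π[30]=0 (border '')

[0, 1, 0, 1, 0, 1, 0, 1, 0, 1, 2, 3, 0, 1, 0, 1, 0, 0, 0, 0, 0, 1, 0, 0, 0, 1, 0, 0, 1, 0, 0]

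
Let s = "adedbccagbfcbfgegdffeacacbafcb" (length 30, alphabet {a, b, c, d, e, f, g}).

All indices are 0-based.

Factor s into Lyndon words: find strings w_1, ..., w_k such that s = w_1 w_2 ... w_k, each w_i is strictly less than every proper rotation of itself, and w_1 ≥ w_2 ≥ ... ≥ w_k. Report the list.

["adedbccagbfcbfgegdffe", "acacbafcb"]

emit factor 1: 'adedbccagbfcbfgegdffe' (i=0, period=21)
emit factor 2: 'acacbafcb' (i=21, period=9)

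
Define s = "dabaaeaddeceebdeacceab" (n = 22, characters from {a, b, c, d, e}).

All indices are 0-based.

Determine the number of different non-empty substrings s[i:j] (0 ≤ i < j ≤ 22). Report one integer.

sorted suffixes:
  #0 SA[0]=3  'aaeaddeceebdeacceab'
  #1 SA[1]=20  'ab'
  #2 SA[2]=1  'abaaeaddeceebdeacceab'
  #3 SA[3]=16  'acceab'
  #4 SA[4]=6  'addeceebdeacceab'
  #5 SA[5]=4  'aeaddeceebdeacceab'
  #6 SA[6]=21  'b'
  #7 SA[7]=2  'baaeaddeceebdeacceab'
  #8 SA[8]=13  'bdeacceab'
  #9 SA[9]=17  'cceab'
  #10 SA[10]=18  'ceab'
  #11 SA[11]=10  'ceebdeacceab'
  #12 SA[12]=0  'dabaaeaddeceebdeacceab'
  #13 SA[13]=7  'ddeceebdeacceab'
  #14 SA[14]=14  'deacceab'
  #15 SA[15]=8  'deceebdeacceab'
  #16 SA[16]=19  'eab'
  #17 SA[17]=15  'eacceab'
  #18 SA[18]=5  'eaddeceebdeacceab'
  #19 SA[19]=12  'ebdeacceab'
  #20 SA[20]=9  'eceebdeacceab'
  #21 SA[21]=11  'eebdeacceab'

SA = [3, 20, 1, 16, 6, 4, 21, 2, 13, 17, 18, 10, 0, 7, 14, 8, 19, 15, 5, 12, 9, 11]
rank  pair      lcp
   1  s[3:],s[20:]  1  'a'
   2  s[20:],s[1:]  2  'ab'
   3  s[1:],s[16:]  1  'a'
   4  s[16:],s[6:]  1  'a'
   5  s[6:],s[4:]  1  'a'
   6  s[4:],s[21:]  0  ''
   7  s[21:],s[2:]  1  'b'
   8  s[2:],s[13:]  1  'b'
   9  s[13:],s[17:]  0  ''
  10  s[17:],s[18:]  1  'c'
  11  s[18:],s[10:]  2  'ce'
  12  s[10:],s[0:]  0  ''
  13  s[0:],s[7:]  1  'd'
  14  s[7:],s[14:]  1  'd'
  15  s[14:],s[8:]  2  'de'
  16  s[8:],s[19:]  0  ''
  17  s[19:],s[15:]  2  'ea'
  18  s[15:],s[5:]  2  'ea'
  19  s[5:],s[12:]  1  'e'
  20  s[12:],s[9:]  1  'e'
  21  s[9:],s[11:]  1  'e'

n(n+1)/2 = 22·23/2 = 253
Σ LCP = 0 + 1 + 2 + 1 + 1 + 1 + 0 + 1 + 1 + 0 + 1 + 2 + 0 + 1 + 1 + 2 + 0 + 2 + 2 + 1 + 1 + 1 = 22
distinct = 253 − 22 = 231

231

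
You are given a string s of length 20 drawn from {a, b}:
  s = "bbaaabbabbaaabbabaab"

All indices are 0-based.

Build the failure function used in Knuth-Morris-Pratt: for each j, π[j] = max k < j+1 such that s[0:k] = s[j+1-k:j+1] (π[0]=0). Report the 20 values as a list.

π[0] = 0
j=1 s[j]='b': π[1]=1 (border 'b')
j=2 s[j]='a': k: 1→0; π[2]=0 (border '')
j=3 s[j]='a': π[3]=0 (border '')
j=4 s[j]='a': π[4]=0 (border '')
j=5 s[j]='b': π[5]=1 (border 'b')
j=6 s[j]='b': π[6]=2 (border 'bb')
j=7 s[j]='a': π[7]=3 (border 'bba')
j=8 s[j]='b': k: 3→0; π[8]=1 (border 'b')
j=9 s[j]='b': π[9]=2 (border 'bb')
j=10 s[j]='a': π[10]=3 (border 'bba')
j=11 s[j]='a': π[11]=4 (border 'bbaa')
j=12 s[j]='a': π[12]=5 (border 'bbaaa')
j=13 s[j]='b': π[13]=6 (border 'bbaaab')
j=14 s[j]='b': π[14]=7 (border 'bbaaabb')
j=15 s[j]='a': π[15]=8 (border 'bbaaabba')
j=16 s[j]='b': π[16]=9 (border 'bbaaabbab')
j=17 s[j]='a': k: 9→1→0; π[17]=0 (border '')
j=18 s[j]='a': π[18]=0 (border '')
j=19 s[j]='b': π[19]=1 (border 'b')

[0, 1, 0, 0, 0, 1, 2, 3, 1, 2, 3, 4, 5, 6, 7, 8, 9, 0, 0, 1]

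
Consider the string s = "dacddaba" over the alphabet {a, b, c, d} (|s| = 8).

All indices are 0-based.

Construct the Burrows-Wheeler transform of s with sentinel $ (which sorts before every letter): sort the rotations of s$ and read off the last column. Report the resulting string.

rank  rotation   last
    0  $dacddaba  a
    1  a$dacddab  b
    2  aba$dacdd  d
    3  acddaba$d  d
    4  ba$dacdda  a
    5  cddaba$da  a
    6  daba$dacd  d
    7  dacddaba$  $
    8  ddaba$dac  c

abddaad$c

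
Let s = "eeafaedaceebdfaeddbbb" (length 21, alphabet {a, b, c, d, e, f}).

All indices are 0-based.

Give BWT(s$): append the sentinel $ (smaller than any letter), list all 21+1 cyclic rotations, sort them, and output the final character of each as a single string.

rank  rotation                last
    0  $eeafaedaceebdfaeddbbb  b
    1  aceebdfaeddbbb$eeafaed  d
    2  aedaceebdfaeddbbb$eeaf  f
    3  aeddbbb$eeafaedaceebdf  f
    4  afaedaceebdfaeddbbb$ee  e
    5  b$eeafaedaceebdfaeddbb  b
    6  bb$eeafaedaceebdfaeddb  b
    7  bbb$eeafaedaceebdfaedd  d
    8  bdfaeddbbb$eeafaedacee  e
    9  ceebdfaeddbbb$eeafaeda  a
   10  daceebdfaeddbbb$eeafae  e
   11  dbbb$eeafaedaceebdfaed  d
   12  ddbbb$eeafaedaceebdfae  e
   13  dfaeddbbb$eeafaedaceeb  b
   14  eafaedaceebdfaeddbbb$e  e
   15  ebdfaeddbbb$eeafaedace  e
   16  edaceebdfaeddbbb$eeafa  a
   17  eddbbb$eeafaedaceebdfa  a
   18  eeafaedaceebdfaeddbbb$  $
   19  eebdfaeddbbb$eeafaedac  c
   20  faedaceebdfaeddbbb$eea  a
   21  faeddbbb$eeafaedaceebd  d

bdffebbdeaedebeeaa$cad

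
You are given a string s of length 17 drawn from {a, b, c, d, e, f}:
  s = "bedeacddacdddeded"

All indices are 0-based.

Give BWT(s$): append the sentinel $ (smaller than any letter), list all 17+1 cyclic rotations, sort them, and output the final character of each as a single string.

ded$aaedccdeedddbd

rank  rotation            last
    0  $bedeacddacdddeded  d
    1  acddacdddeded$bede  e
    2  acdddeded$bedeacdd  d
    3  bedeacddacdddeded$  $
    4  cddacdddeded$bedea  a
    5  cdddeded$bedeacdda  a
    6  d$bedeacddacdddede  e
    7  dacdddeded$bedeacd  d
    8  ddacdddeded$bedeac  c
    9  dddeded$bedeacddac  c
   10  ddeded$bedeacddacd  d
   11  deacddacdddeded$be  e
   12  ded$bedeacddacddde  e
   13  deded$bedeacddacdd  d
   14  eacddacdddeded$bed  d
   15  ed$bedeacddacddded  d
   16  edeacddacdddeded$b  b
   17  eded$bedeacddacddd  d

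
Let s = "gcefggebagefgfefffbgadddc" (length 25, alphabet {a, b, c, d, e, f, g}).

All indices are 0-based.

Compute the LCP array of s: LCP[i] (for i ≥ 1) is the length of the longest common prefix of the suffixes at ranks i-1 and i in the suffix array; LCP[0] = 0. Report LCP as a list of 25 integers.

[0, 1, 0, 1, 0, 1, 0, 1, 2, 0, 1, 2, 3, 0, 1, 1, 2, 1, 2, 0, 1, 1, 2, 1, 1]

sorted suffixes:
  #0 SA[0]=20  'adddc'
  #1 SA[1]=8  'agefgfefffbgadddc'
  #2 SA[2]=7  'bagefgfefffbgadddc'
  #3 SA[3]=18  'bgadddc'
  #4 SA[4]=24  'c'
  #5 SA[5]=1  'cefggebagefgfefffbgadddc'
  #6 SA[6]=23  'dc'
  #7 SA[7]=22  'ddc'
  #8 SA[8]=21  'dddc'
  #9 SA[9]=6  'ebagefgfefffbgadddc'
  #10 SA[10]=14  'efffbgadddc'
  #11 SA[11]=10  'efgfefffbgadddc'
  #12 SA[12]=2  'efggebagefgfefffbgadddc'
  #13 SA[13]=17  'fbgadddc'
  #14 SA[14]=13  'fefffbgadddc'
  #15 SA[15]=16  'ffbgadddc'
  #16 SA[16]=15  'fffbgadddc'
  #17 SA[17]=11  'fgfefffbgadddc'
  #18 SA[18]=3  'fggebagefgfefffbgadddc'
  #19 SA[19]=19  'gadddc'
  #20 SA[20]=0  'gcefggebagefgfefffbgadddc'
  #21 SA[21]=5  'gebagefgfefffbgadddc'
  #22 SA[22]=9  'gefgfefffbgadddc'
  #23 SA[23]=12  'gfefffbgadddc'
  #24 SA[24]=4  'ggebagefgfefffbgadddc'

SA = [20, 8, 7, 18, 24, 1, 23, 22, 21, 6, 14, 10, 2, 17, 13, 16, 15, 11, 3, 19, 0, 5, 9, 12, 4]
[i] adj suffixes → lcp
  [1] 20/8 → 1 ('a')
  [2] 8/7 → 0 ('')
  [3] 7/18 → 1 ('b')
  [4] 18/24 → 0 ('')
  [5] 24/1 → 1 ('c')
  [6] 1/23 → 0 ('')
  [7] 23/22 → 1 ('d')
  [8] 22/21 → 2 ('dd')
  [9] 21/6 → 0 ('')
  [10] 6/14 → 1 ('e')
  [11] 14/10 → 2 ('ef')
  [12] 10/2 → 3 ('efg')
  [13] 2/17 → 0 ('')
  [14] 17/13 → 1 ('f')
  [15] 13/16 → 1 ('f')
  [16] 16/15 → 2 ('ff')
  [17] 15/11 → 1 ('f')
  [18] 11/3 → 2 ('fg')
  [19] 3/19 → 0 ('')
  [20] 19/0 → 1 ('g')
  [21] 0/5 → 1 ('g')
  [22] 5/9 → 2 ('ge')
  [23] 9/12 → 1 ('g')
  [24] 12/4 → 1 ('g')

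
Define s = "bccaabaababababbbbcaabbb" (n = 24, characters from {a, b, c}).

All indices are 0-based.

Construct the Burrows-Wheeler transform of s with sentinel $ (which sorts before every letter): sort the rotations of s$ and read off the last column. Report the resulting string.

bcbcaabbabbaaaabaabbb$cbb

rank  rotation                   last
    0  $bccaabaababababbbbcaabbb  b
    1  aabaababababbbbcaabbb$bcc  c
    2  aababababbbbcaabbb$bccaab  b
    3  aabbb$bccaabaababababbbbc  c
    4  abaababababbbbcaabbb$bcca  a
    5  ababababbbbcaabbb$bccaaba  a
    6  abababbbbcaabbb$bccaabaab  b
    7  ababbbbcaabbb$bccaabaabab  b
    8  abbb$bccaabaababababbbbca  a
    9  abbbbcaabbb$bccaabaababab  b
   10  b$bccaabaababababbbbcaabb  b
   11  baababababbbbcaabbb$bccaa  a
   12  babababbbbcaabbb$bccaabaa  a
   13  bababbbbcaabbb$bccaabaaba  a
   14  babbbbcaabbb$bccaabaababa  a
   15  bb$bccaabaababababbbbcaab  b
   16  bbb$bccaabaababababbbbcaa  a
   17  bbbbcaabbb$bccaabaabababa  a
   18  bbbcaabbb$bccaabaabababab  b
   19  bbcaabbb$bccaabaababababb  b
   20  bcaabbb$bccaabaababababbb  b
   21  bccaabaababababbbbcaabbb$  $
   22  caabaababababbbbcaabbb$bc  c
   23  caabbb$bccaabaababababbbb  b
   24  ccaabaababababbbbcaabbb$b  b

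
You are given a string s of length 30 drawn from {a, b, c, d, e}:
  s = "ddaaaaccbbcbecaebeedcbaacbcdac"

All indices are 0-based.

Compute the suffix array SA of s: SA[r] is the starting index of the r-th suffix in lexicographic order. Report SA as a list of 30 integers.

[2, 3, 22, 4, 28, 23, 5, 14, 21, 8, 9, 25, 11, 16, 29, 13, 20, 7, 24, 10, 6, 26, 1, 27, 19, 0, 15, 12, 18, 17]

rank | idx | suffix
   0 |   2 | aaaaccbbcbecaebeedcbaacbcdac
   1 |   3 | aaaccbbcbecaebeedcbaacbcdac
   2 |  22 | aacbcdac
   3 |   4 | aaccbbcbecaebeedcbaacbcdac
   4 |  28 | ac
   5 |  23 | acbcdac
   6 |   5 | accbbcbecaebeedcbaacbcdac
   7 |  14 | aebeedcbaacbcdac
   8 |  21 | baacbcdac
   9 |   8 | bbcbecaebeedcbaacbcdac
  10 |   9 | bcbecaebeedcbaacbcdac
  11 |  25 | bcdac
  12 |  11 | becaebeedcbaacbcdac
  13 |  16 | beedcbaacbcdac
  14 |  29 | c
  15 |  13 | caebeedcbaacbcdac
  16 |  20 | cbaacbcdac
  17 |   7 | cbbcbecaebeedcbaacbcdac
  18 |  24 | cbcdac
  19 |  10 | cbecaebeedcbaacbcdac
  20 |   6 | ccbbcbecaebeedcbaacbcdac
  21 |  26 | cdac
  22 |   1 | daaaaccbbcbecaebeedcbaacbcdac
  23 |  27 | dac
  24 |  19 | dcbaacbcdac
  25 |   0 | ddaaaaccbbcbecaebeedcbaacbcdac
  26 |  15 | ebeedcbaacbcdac
  27 |  12 | ecaebeedcbaacbcdac
  28 |  18 | edcbaacbcdac
  29 |  17 | eedcbaacbcdac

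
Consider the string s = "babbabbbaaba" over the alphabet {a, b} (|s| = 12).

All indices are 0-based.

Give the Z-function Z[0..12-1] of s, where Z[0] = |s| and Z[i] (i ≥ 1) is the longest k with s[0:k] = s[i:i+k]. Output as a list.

[12, 0, 1, 4, 0, 1, 1, 2, 0, 0, 2, 0]

Z[0]=12
i=1: i≥r, start 0; Z[1]=0
i=2: i≥r, start 0; Z[2]=1 extend→box=[2,3)
i=3: i≥r, start 0; Z[3]=4 extend→box=[3,7)
i=4: min(r-i=3, Z[1]=0)=0; Z[4]=0
i=5: min(r-i=2, Z[2]=1)=1; Z[5]=1
i=6: min(r-i=1, Z[3]=4)=1; Z[6]=1
i=7: i≥r, start 0; Z[7]=2 extend→box=[7,9)
i=8: min(r-i=1, Z[1]=0)=0; Z[8]=0
i=9: i≥r, start 0; Z[9]=0
i=10: i≥r, start 0; Z[10]=2 extend→box=[10,12)
i=11: min(r-i=1, Z[1]=0)=0; Z[11]=0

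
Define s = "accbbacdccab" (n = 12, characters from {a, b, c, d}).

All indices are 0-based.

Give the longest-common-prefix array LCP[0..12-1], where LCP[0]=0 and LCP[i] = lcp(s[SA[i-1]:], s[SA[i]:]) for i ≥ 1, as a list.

rank | idx | suffix
   0 |  10 | ab
   1 |   0 | accbbacdccab
   2 |   5 | acdccab
   3 |  11 | b
   4 |   4 | bacdccab
   5 |   3 | bbacdccab
   6 |   9 | cab
   7 |   2 | cbbacdccab
   8 |   8 | ccab
   9 |   1 | ccbbacdccab
  10 |   6 | cdccab
  11 |   7 | dccab

SA = [10, 0, 5, 11, 4, 3, 9, 2, 8, 1, 6, 7]
rank  pair      lcp
   1  s[10:],s[0:]  1  'a'
   2  s[0:],s[5:]  2  'ac'
   3  s[5:],s[11:]  0  ''
   4  s[11:],s[4:]  1  'b'
   5  s[4:],s[3:]  1  'b'
   6  s[3:],s[9:]  0  ''
   7  s[9:],s[2:]  1  'c'
   8  s[2:],s[8:]  1  'c'
   9  s[8:],s[1:]  2  'cc'
  10  s[1:],s[6:]  1  'c'
  11  s[6:],s[7:]  0  ''

[0, 1, 2, 0, 1, 1, 0, 1, 1, 2, 1, 0]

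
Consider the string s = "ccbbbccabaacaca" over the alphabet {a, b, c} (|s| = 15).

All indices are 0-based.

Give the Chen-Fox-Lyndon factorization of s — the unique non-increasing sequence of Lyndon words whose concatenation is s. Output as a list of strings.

emit factor 1: 'c' (i=0, period=1)
emit factor 2: 'c' (i=1, period=1)
emit factor 3: 'bbbcc' (i=2, period=5)
emit factor 4: 'ab' (i=7, period=2)
emit factor 5: 'aacac' (i=9, period=5)
emit factor 6: 'a' (i=14, period=1)

["c", "c", "bbbcc", "ab", "aacac", "a"]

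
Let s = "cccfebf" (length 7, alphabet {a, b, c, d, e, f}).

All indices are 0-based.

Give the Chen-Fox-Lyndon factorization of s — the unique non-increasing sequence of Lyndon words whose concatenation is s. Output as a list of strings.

emit factor 1: 'cccfe' (i=0, period=5)
emit factor 2: 'bf' (i=5, period=2)

["cccfe", "bf"]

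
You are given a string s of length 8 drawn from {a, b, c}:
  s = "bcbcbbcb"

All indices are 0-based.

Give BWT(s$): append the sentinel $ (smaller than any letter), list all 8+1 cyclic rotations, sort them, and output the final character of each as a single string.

rank  rotation   last
    0  $bcbcbbcb  b
    1  b$bcbcbbc  c
    2  bbcb$bcbc  c
    3  bcb$bcbcb  b
    4  bcbbcb$bc  c
    5  bcbcbbcb$  $
    6  cb$bcbcbb  b
    7  cbbcb$bcb  b
    8  cbcbbcb$b  b

bccbc$bbb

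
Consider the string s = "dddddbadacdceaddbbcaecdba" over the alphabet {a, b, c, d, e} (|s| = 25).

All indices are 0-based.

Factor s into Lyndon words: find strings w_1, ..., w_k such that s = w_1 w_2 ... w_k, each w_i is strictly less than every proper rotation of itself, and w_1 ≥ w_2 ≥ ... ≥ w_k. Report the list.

["d", "d", "d", "d", "d", "b", "ad", "acdceaddbbcaecdb", "a"]

emit factor 1: 'd' (i=0, period=1)
emit factor 2: 'd' (i=1, period=1)
emit factor 3: 'd' (i=2, period=1)
emit factor 4: 'd' (i=3, period=1)
emit factor 5: 'd' (i=4, period=1)
emit factor 6: 'b' (i=5, period=1)
emit factor 7: 'ad' (i=6, period=2)
emit factor 8: 'acdceaddbbcaecdb' (i=8, period=16)
emit factor 9: 'a' (i=24, period=1)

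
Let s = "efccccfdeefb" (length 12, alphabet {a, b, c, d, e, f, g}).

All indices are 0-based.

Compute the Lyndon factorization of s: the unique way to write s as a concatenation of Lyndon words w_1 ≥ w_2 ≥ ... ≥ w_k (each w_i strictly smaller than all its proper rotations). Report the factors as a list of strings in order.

emit factor 1: 'ef' (i=0, period=2)
emit factor 2: 'ccccfdeef' (i=2, period=9)
emit factor 3: 'b' (i=11, period=1)

["ef", "ccccfdeef", "b"]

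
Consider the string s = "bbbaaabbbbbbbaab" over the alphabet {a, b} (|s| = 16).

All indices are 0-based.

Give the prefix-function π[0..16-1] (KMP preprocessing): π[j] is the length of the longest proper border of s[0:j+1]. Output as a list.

[0, 1, 2, 0, 0, 0, 1, 2, 3, 3, 3, 3, 3, 4, 5, 1]

π[0] = 0
j=1 s[j]='b': π[1]=1 (border 'b')
j=2 s[j]='b': π[2]=2 (border 'bb')
j=3 s[j]='a': k: 2→1→0; π[3]=0 (border '')
j=4 s[j]='a': π[4]=0 (border '')
j=5 s[j]='a': π[5]=0 (border '')
j=6 s[j]='b': π[6]=1 (border 'b')
j=7 s[j]='b': π[7]=2 (border 'bb')
j=8 s[j]='b': π[8]=3 (border 'bbb')
j=9 s[j]='b': k: 3→2; π[9]=3 (border 'bbb')
j=10 s[j]='b': k: 3→2; π[10]=3 (border 'bbb')
j=11 s[j]='b': k: 3→2; π[11]=3 (border 'bbb')
j=12 s[j]='b': k: 3→2; π[12]=3 (border 'bbb')
j=13 s[j]='a': π[13]=4 (border 'bbba')
j=14 s[j]='a': π[14]=5 (border 'bbbaa')
j=15 s[j]='b': k: 5→0; π[15]=1 (border 'b')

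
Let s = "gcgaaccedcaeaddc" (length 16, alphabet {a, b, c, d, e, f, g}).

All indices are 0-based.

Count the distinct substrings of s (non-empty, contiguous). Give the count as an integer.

rank | idx | suffix
   0 |   3 | aaccedcaeaddc
   1 |   4 | accedcaeaddc
   2 |  12 | addc
   3 |  10 | aeaddc
   4 |  15 | c
   5 |   9 | caeaddc
   6 |   5 | ccedcaeaddc
   7 |   6 | cedcaeaddc
   8 |   1 | cgaaccedcaeaddc
   9 |  14 | dc
  10 |   8 | dcaeaddc
  11 |  13 | ddc
  12 |  11 | eaddc
  13 |   7 | edcaeaddc
  14 |   2 | gaaccedcaeaddc
  15 |   0 | gcgaaccedcaeaddc

SA = [3, 4, 12, 10, 15, 9, 5, 6, 1, 14, 8, 13, 11, 7, 2, 0]
i: (SA[i-1],SA[i]) lcp shared
  1: (3,4) 1 'a'
  2: (4,12) 1 'a'
  3: (12,10) 1 'a'
  4: (10,15) 0 ''
  5: (15,9) 1 'c'
  6: (9,5) 1 'c'
  7: (5,6) 1 'c'
  8: (6,1) 1 'c'
  9: (1,14) 0 ''
  10: (14,8) 2 'dc'
  11: (8,13) 1 'd'
  12: (13,11) 0 ''
  13: (11,7) 1 'e'
  14: (7,2) 0 ''
  15: (2,0) 1 'g'

n(n+1)/2 = 16·17/2 = 136
Σ LCP = 0 + 1 + 1 + 1 + 0 + 1 + 1 + 1 + 1 + 0 + 2 + 1 + 0 + 1 + 0 + 1 = 12
distinct = 136 − 12 = 124

124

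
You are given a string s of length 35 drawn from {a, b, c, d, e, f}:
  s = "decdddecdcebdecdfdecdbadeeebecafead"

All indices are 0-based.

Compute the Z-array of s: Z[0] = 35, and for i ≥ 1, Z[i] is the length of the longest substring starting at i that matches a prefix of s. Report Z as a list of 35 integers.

[35, 0, 0, 1, 1, 4, 0, 0, 1, 0, 0, 0, 4, 0, 0, 1, 0, 4, 0, 0, 1, 0, 0, 2, 0, 0, 0, 0, 0, 0, 0, 0, 0, 0, 1]

Z[0]=35
i=1: fresh scan; Z[1]=0
i=2: fresh scan; Z[2]=0
i=3: fresh scan; Z[3]=1 scan→box=[3,4)
i=4: fresh scan; Z[4]=1 scan→box=[4,5)
i=5: fresh scan; Z[5]=4 scan→box=[5,9)
i=6: min(r-i=3, Z[1]=0)=0; Z[6]=0
i=7: min(r-i=2, Z[2]=0)=0; Z[7]=0
i=8: min(r-i=1, Z[3]=1)=1; Z[8]=1
i=9: fresh scan; Z[9]=0
i=10: fresh scan; Z[10]=0
i=11: fresh scan; Z[11]=0
i=12: fresh scan; Z[12]=4 scan→box=[12,16)
i=13: min(r-i=3, Z[1]=0)=0; Z[13]=0
i=14: min(r-i=2, Z[2]=0)=0; Z[14]=0
i=15: min(r-i=1, Z[3]=1)=1; Z[15]=1
i=16: fresh scan; Z[16]=0
i=17: fresh scan; Z[17]=4 scan→box=[17,21)
i=18: min(r-i=3, Z[1]=0)=0; Z[18]=0
i=19: min(r-i=2, Z[2]=0)=0; Z[19]=0
i=20: min(r-i=1, Z[3]=1)=1; Z[20]=1
i=21: fresh scan; Z[21]=0
i=22: fresh scan; Z[22]=0
i=23: fresh scan; Z[23]=2 scan→box=[23,25)
i=24: min(r-i=1, Z[1]=0)=0; Z[24]=0
i=25: fresh scan; Z[25]=0
i=26: fresh scan; Z[26]=0
i=27: fresh scan; Z[27]=0
i=28: fresh scan; Z[28]=0
i=29: fresh scan; Z[29]=0
i=30: fresh scan; Z[30]=0
i=31: fresh scan; Z[31]=0
i=32: fresh scan; Z[32]=0
i=33: fresh scan; Z[33]=0
i=34: fresh scan; Z[34]=1 scan→box=[34,35)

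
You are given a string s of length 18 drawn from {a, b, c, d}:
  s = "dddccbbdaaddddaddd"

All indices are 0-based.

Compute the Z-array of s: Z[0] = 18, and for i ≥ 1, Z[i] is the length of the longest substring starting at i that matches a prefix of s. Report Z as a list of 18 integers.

Z[0]=18
i=1: i≥r, start 0; Z[1]=2 extend→box=[1,3)
i=2: min(r-i=1, Z[1]=2)=1; Z[2]=1
i=3: i≥r, start 0; Z[3]=0
i=4: i≥r, start 0; Z[4]=0
i=5: i≥r, start 0; Z[5]=0
i=6: i≥r, start 0; Z[6]=0
i=7: i≥r, start 0; Z[7]=1 extend→box=[7,8)
i=8: i≥r, start 0; Z[8]=0
i=9: i≥r, start 0; Z[9]=0
i=10: i≥r, start 0; Z[10]=3 extend→box=[10,13)
i=11: min(r-i=2, Z[1]=2)=2; Z[11]=3 extend→box=[11,14)
i=12: min(r-i=2, Z[1]=2)=2; Z[12]=2
i=13: min(r-i=1, Z[2]=1)=1; Z[13]=1
i=14: i≥r, start 0; Z[14]=0
i=15: i≥r, start 0; Z[15]=3 extend→box=[15,18)
i=16: min(r-i=2, Z[1]=2)=2; Z[16]=2
i=17: min(r-i=1, Z[2]=1)=1; Z[17]=1

[18, 2, 1, 0, 0, 0, 0, 1, 0, 0, 3, 3, 2, 1, 0, 3, 2, 1]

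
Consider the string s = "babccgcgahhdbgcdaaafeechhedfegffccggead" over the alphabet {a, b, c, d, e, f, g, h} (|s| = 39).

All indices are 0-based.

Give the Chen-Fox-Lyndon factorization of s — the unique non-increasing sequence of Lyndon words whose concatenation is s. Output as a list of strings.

["b", "abccgcgahhdbgcd", "aaafeechhedfegffccggead"]

emit factor 1: 'b' (i=0, period=1)
emit factor 2: 'abccgcgahhdbgcd' (i=1, period=15)
emit factor 3: 'aaafeechhedfegffccggead' (i=16, period=23)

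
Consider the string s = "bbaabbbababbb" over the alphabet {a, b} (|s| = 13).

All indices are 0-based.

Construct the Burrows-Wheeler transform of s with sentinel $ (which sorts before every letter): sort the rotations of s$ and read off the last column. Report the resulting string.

rank  rotation        last
    0  $bbaabbbababbb  b
    1  aabbbababbb$bb  b
    2  ababbb$bbaabbb  b
    3  abbb$bbaabbbab  b
    4  abbbababbb$bba  a
    5  b$bbaabbbababb  b
    6  baabbbababbb$b  b
    7  bababbb$bbaabb  b
    8  babbb$bbaabbba  a
    9  bb$bbaabbbabab  b
   10  bbaabbbababbb$  $
   11  bbababbb$bbaab  b
   12  bbb$bbaabbbaba  a
   13  bbbababbb$bbaa  a

bbbbabbbab$baa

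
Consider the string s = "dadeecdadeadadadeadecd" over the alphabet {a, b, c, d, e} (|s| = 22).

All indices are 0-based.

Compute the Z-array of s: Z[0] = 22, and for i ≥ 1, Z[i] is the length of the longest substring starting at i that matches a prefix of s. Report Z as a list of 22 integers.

Z[0]=22
i=1: i≥r, start 0; Z[1]=0
i=2: i≥r, start 0; Z[2]=1 grow→box=[2,3)
i=3: i≥r, start 0; Z[3]=0
i=4: i≥r, start 0; Z[4]=0
i=5: i≥r, start 0; Z[5]=0
i=6: i≥r, start 0; Z[6]=4 grow→box=[6,10)
i=7: min(r-i=3, Z[1]=0)=0; Z[7]=0
i=8: min(r-i=2, Z[2]=1)=1; Z[8]=1
i=9: min(r-i=1, Z[3]=0)=0; Z[9]=0
i=10: i≥r, start 0; Z[10]=0
i=11: i≥r, start 0; Z[11]=3 grow→box=[11,14)
i=12: min(r-i=2, Z[1]=0)=0; Z[12]=0
i=13: min(r-i=1, Z[2]=1)=1; Z[13]=4 grow→box=[13,17)
i=14: min(r-i=3, Z[1]=0)=0; Z[14]=0
i=15: min(r-i=2, Z[2]=1)=1; Z[15]=1
i=16: min(r-i=1, Z[3]=0)=0; Z[16]=0
i=17: i≥r, start 0; Z[17]=0
i=18: i≥r, start 0; Z[18]=1 grow→box=[18,19)
i=19: i≥r, start 0; Z[19]=0
i=20: i≥r, start 0; Z[20]=0
i=21: i≥r, start 0; Z[21]=1 grow→box=[21,22)

[22, 0, 1, 0, 0, 0, 4, 0, 1, 0, 0, 3, 0, 4, 0, 1, 0, 0, 1, 0, 0, 1]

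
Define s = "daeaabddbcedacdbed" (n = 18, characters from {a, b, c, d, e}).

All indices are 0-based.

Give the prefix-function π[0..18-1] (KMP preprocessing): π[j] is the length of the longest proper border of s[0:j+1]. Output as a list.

π[0] = 0
j=1 s[j]='a': π[1]=0 (border '')
j=2 s[j]='e': π[2]=0 (border '')
j=3 s[j]='a': π[3]=0 (border '')
j=4 s[j]='a': π[4]=0 (border '')
j=5 s[j]='b': π[5]=0 (border '')
j=6 s[j]='d': π[6]=1 (border 'd')
j=7 s[j]='d': k: 1→0; π[7]=1 (border 'd')
j=8 s[j]='b': k: 1→0; π[8]=0 (border '')
j=9 s[j]='c': π[9]=0 (border '')
j=10 s[j]='e': π[10]=0 (border '')
j=11 s[j]='d': π[11]=1 (border 'd')
j=12 s[j]='a': π[12]=2 (border 'da')
j=13 s[j]='c': k: 2→0; π[13]=0 (border '')
j=14 s[j]='d': π[14]=1 (border 'd')
j=15 s[j]='b': k: 1→0; π[15]=0 (border '')
j=16 s[j]='e': π[16]=0 (border '')
j=17 s[j]='d': π[17]=1 (border 'd')

[0, 0, 0, 0, 0, 0, 1, 1, 0, 0, 0, 1, 2, 0, 1, 0, 0, 1]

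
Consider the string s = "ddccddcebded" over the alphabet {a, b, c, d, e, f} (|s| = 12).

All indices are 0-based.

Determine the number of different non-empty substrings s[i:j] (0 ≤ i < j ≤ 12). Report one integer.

67

rank→(start, suffix):
  0 → (8, 'bded')
  1 → (2, 'ccddcebded')
  2 → (3, 'cddcebded')
  3 → (6, 'cebded')
  4 → (11, 'd')
  5 → (1, 'dccddcebded')
  6 → (5, 'dcebded')
  7 → (0, 'ddccddcebded')
  8 → (4, 'ddcebded')
  9 → (9, 'ded')
  10 → (7, 'ebded')
  11 → (10, 'ed')

SA = [8, 2, 3, 6, 11, 1, 5, 0, 4, 9, 7, 10]
i: (SA[i-1],SA[i]) lcp shared
  1: (8,2) 0 ''
  2: (2,3) 1 'c'
  3: (3,6) 1 'c'
  4: (6,11) 0 ''
  5: (11,1) 1 'd'
  6: (1,5) 2 'dc'
  7: (5,0) 1 'd'
  8: (0,4) 3 'ddc'
  9: (4,9) 1 'd'
  10: (9,7) 0 ''
  11: (7,10) 1 'e'

n(n+1)/2 = 12·13/2 = 78
Σ LCP = 0 + 0 + 1 + 1 + 0 + 1 + 2 + 1 + 3 + 1 + 0 + 1 = 11
distinct = 78 − 11 = 67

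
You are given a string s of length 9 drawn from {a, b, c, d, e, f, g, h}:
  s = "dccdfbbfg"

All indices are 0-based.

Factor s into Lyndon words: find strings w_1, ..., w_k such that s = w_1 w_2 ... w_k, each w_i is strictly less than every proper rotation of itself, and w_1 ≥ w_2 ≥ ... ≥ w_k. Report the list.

["d", "ccdf", "bbfg"]

emit factor 1: 'd' (i=0, period=1)
emit factor 2: 'ccdf' (i=1, period=4)
emit factor 3: 'bbfg' (i=5, period=4)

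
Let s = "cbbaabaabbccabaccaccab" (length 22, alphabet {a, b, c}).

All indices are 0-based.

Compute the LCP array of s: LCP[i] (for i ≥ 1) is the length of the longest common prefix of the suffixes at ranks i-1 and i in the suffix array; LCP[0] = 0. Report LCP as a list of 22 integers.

[0, 3, 1, 2, 3, 2, 1, 4, 0, 1, 4, 2, 1, 2, 1, 0, 3, 2, 1, 1, 4, 3]

rank | idx | suffix
   0 |   3 | aabaabbccabaccaccab
   1 |   6 | aabbccabaccaccab
   2 |  20 | ab
   3 |   4 | abaabbccabaccaccab
   4 |  12 | abaccaccab
   5 |   7 | abbccabaccaccab
   6 |  17 | accab
   7 |  14 | accaccab
   8 |  21 | b
   9 |   2 | baabaabbccabaccaccab
  10 |   5 | baabbccabaccaccab
  11 |  13 | baccaccab
  12 |   1 | bbaabaabbccabaccaccab
  13 |   8 | bbccabaccaccab
  14 |   9 | bccabaccaccab
  15 |  19 | cab
  16 |  11 | cabaccaccab
  17 |  16 | caccab
  18 |   0 | cbbaabaabbccabaccaccab
  19 |  18 | ccab
  20 |  10 | ccabaccaccab
  21 |  15 | ccaccab

SA = [3, 6, 20, 4, 12, 7, 17, 14, 21, 2, 5, 13, 1, 8, 9, 19, 11, 16, 0, 18, 10, 15]
i: (SA[i-1],SA[i]) lcp shared
  1: (3,6) 3 'aab'
  2: (6,20) 1 'a'
  3: (20,4) 2 'ab'
  4: (4,12) 3 'aba'
  5: (12,7) 2 'ab'
  6: (7,17) 1 'a'
  7: (17,14) 4 'acca'
  8: (14,21) 0 ''
  9: (21,2) 1 'b'
  10: (2,5) 4 'baab'
  11: (5,13) 2 'ba'
  12: (13,1) 1 'b'
  13: (1,8) 2 'bb'
  14: (8,9) 1 'b'
  15: (9,19) 0 ''
  16: (19,11) 3 'cab'
  17: (11,16) 2 'ca'
  18: (16,0) 1 'c'
  19: (0,18) 1 'c'
  20: (18,10) 4 'ccab'
  21: (10,15) 3 'cca'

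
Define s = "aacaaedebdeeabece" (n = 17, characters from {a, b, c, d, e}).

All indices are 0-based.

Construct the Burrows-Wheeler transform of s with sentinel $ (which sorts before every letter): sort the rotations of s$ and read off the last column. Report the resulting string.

e$ceaaeaaeebcedbad

rank  rotation            last
    0  $aacaaedebdeeabece  e
    1  aacaaedebdeeabece$  $
    2  aaedebdeeabece$aac  c
    3  abece$aacaaedebdee  e
    4  acaaedebdeeabece$a  a
    5  aedebdeeabece$aaca  a
    6  bdeeabece$aacaaede  e
    7  bece$aacaaedebdeea  a
    8  caaedebdeeabece$aa  a
    9  ce$aacaaedebdeeabe  e
   10  debdeeabece$aacaae  e
   11  deeabece$aacaaedeb  b
   12  e$aacaaedebdeeabec  c
   13  eabece$aacaaedebde  e
   14  ebdeeabece$aacaaed  d
   15  ece$aacaaedebdeeab  b
   16  edebdeeabece$aacaa  a
   17  eeabece$aacaaedebd  d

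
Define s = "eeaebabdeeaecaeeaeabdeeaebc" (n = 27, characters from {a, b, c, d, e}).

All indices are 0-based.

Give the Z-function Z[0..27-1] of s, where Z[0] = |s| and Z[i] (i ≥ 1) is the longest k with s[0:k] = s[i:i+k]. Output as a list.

[27, 1, 0, 1, 0, 0, 0, 0, 4, 1, 0, 1, 0, 0, 4, 1, 0, 1, 0, 0, 0, 5, 1, 0, 1, 0, 0]

Z[0]=27
i=1: i≥r, start 0; Z[1]=1 scan→box=[1,2)
i=2: i≥r, start 0; Z[2]=0
i=3: i≥r, start 0; Z[3]=1 scan→box=[3,4)
i=4: i≥r, start 0; Z[4]=0
i=5: i≥r, start 0; Z[5]=0
i=6: i≥r, start 0; Z[6]=0
i=7: i≥r, start 0; Z[7]=0
i=8: i≥r, start 0; Z[8]=4 scan→box=[8,12)
i=9: min(r-i=3, Z[1]=1)=1; Z[9]=1
i=10: min(r-i=2, Z[2]=0)=0; Z[10]=0
i=11: min(r-i=1, Z[3]=1)=1; Z[11]=1
i=12: i≥r, start 0; Z[12]=0
i=13: i≥r, start 0; Z[13]=0
i=14: i≥r, start 0; Z[14]=4 scan→box=[14,18)
i=15: min(r-i=3, Z[1]=1)=1; Z[15]=1
i=16: min(r-i=2, Z[2]=0)=0; Z[16]=0
i=17: min(r-i=1, Z[3]=1)=1; Z[17]=1
i=18: i≥r, start 0; Z[18]=0
i=19: i≥r, start 0; Z[19]=0
i=20: i≥r, start 0; Z[20]=0
i=21: i≥r, start 0; Z[21]=5 scan→box=[21,26)
i=22: min(r-i=4, Z[1]=1)=1; Z[22]=1
i=23: min(r-i=3, Z[2]=0)=0; Z[23]=0
i=24: min(r-i=2, Z[3]=1)=1; Z[24]=1
i=25: min(r-i=1, Z[4]=0)=0; Z[25]=0
i=26: i≥r, start 0; Z[26]=0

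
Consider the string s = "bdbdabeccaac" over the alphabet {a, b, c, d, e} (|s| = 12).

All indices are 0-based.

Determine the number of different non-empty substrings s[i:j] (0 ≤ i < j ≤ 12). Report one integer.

70

rank | idx | suffix
   0 |   9 | aac
   1 |   4 | abeccaac
   2 |  10 | ac
   3 |   2 | bdabeccaac
   4 |   0 | bdbdabeccaac
   5 |   5 | beccaac
   6 |  11 | c
   7 |   8 | caac
   8 |   7 | ccaac
   9 |   3 | dabeccaac
  10 |   1 | dbdabeccaac
  11 |   6 | eccaac

SA = [9, 4, 10, 2, 0, 5, 11, 8, 7, 3, 1, 6]
rank  pair      lcp
   1  s[9:],s[4:]  1  'a'
   2  s[4:],s[10:]  1  'a'
   3  s[10:],s[2:]  0  ''
   4  s[2:],s[0:]  2  'bd'
   5  s[0:],s[5:]  1  'b'
   6  s[5:],s[11:]  0  ''
   7  s[11:],s[8:]  1  'c'
   8  s[8:],s[7:]  1  'c'
   9  s[7:],s[3:]  0  ''
  10  s[3:],s[1:]  1  'd'
  11  s[1:],s[6:]  0  ''

n(n+1)/2 = 12·13/2 = 78
Σ LCP = 0 + 1 + 1 + 0 + 2 + 1 + 0 + 1 + 1 + 0 + 1 + 0 = 8
distinct = 78 − 8 = 70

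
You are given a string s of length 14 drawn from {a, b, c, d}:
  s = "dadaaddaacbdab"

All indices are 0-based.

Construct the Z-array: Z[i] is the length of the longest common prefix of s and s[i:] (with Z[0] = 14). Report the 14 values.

[14, 0, 2, 0, 0, 1, 2, 0, 0, 0, 0, 2, 0, 0]

Z[0]=14
i=1: fresh scan; Z[1]=0
i=2: fresh scan; Z[2]=2 scan→box=[2,4)
i=3: min(r-i=1, Z[1]=0)=0; Z[3]=0
i=4: fresh scan; Z[4]=0
i=5: fresh scan; Z[5]=1 scan→box=[5,6)
i=6: fresh scan; Z[6]=2 scan→box=[6,8)
i=7: min(r-i=1, Z[1]=0)=0; Z[7]=0
i=8: fresh scan; Z[8]=0
i=9: fresh scan; Z[9]=0
i=10: fresh scan; Z[10]=0
i=11: fresh scan; Z[11]=2 scan→box=[11,13)
i=12: min(r-i=1, Z[1]=0)=0; Z[12]=0
i=13: fresh scan; Z[13]=0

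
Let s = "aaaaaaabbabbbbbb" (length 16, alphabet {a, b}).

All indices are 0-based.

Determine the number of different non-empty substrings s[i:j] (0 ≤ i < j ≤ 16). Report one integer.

rank→(start, suffix):
  0 → (0, 'aaaaaaabbabbbbbb')
  1 → (1, 'aaaaaabbabbbbbb')
  2 → (2, 'aaaaabbabbbbbb')
  3 → (3, 'aaaabbabbbbbb')
  4 → (4, 'aaabbabbbbbb')
  5 → (5, 'aabbabbbbbb')
  6 → (6, 'abbabbbbbb')
  7 → (9, 'abbbbbb')
  8 → (15, 'b')
  9 → (8, 'babbbbbb')
  10 → (14, 'bb')
  11 → (7, 'bbabbbbbb')
  12 → (13, 'bbb')
  13 → (12, 'bbbb')
  14 → (11, 'bbbbb')
  15 → (10, 'bbbbbb')

SA = [0, 1, 2, 3, 4, 5, 6, 9, 15, 8, 14, 7, 13, 12, 11, 10]
rank  pair      lcp
   1  s[0:],s[1:]  6  'aaaaaa'
   2  s[1:],s[2:]  5  'aaaaa'
   3  s[2:],s[3:]  4  'aaaa'
   4  s[3:],s[4:]  3  'aaa'
   5  s[4:],s[5:]  2  'aa'
   6  s[5:],s[6:]  1  'a'
   7  s[6:],s[9:]  3  'abb'
   8  s[9:],s[15:]  0  ''
   9  s[15:],s[8:]  1  'b'
  10  s[8:],s[14:]  1  'b'
  11  s[14:],s[7:]  2  'bb'
  12  s[7:],s[13:]  2  'bb'
  13  s[13:],s[12:]  3  'bbb'
  14  s[12:],s[11:]  4  'bbbb'
  15  s[11:],s[10:]  5  'bbbbb'

n(n+1)/2 = 16·17/2 = 136
Σ LCP = 0 + 6 + 5 + 4 + 3 + 2 + 1 + 3 + 0 + 1 + 1 + 2 + 2 + 3 + 4 + 5 = 42
distinct = 136 − 42 = 94

94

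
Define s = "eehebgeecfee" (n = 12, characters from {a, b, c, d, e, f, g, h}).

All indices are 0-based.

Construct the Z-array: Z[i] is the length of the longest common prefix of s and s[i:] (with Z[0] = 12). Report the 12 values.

[12, 1, 0, 1, 0, 0, 2, 1, 0, 0, 2, 1]

Z[0]=12
i=1: fresh scan; Z[1]=1 extend→box=[1,2)
i=2: fresh scan; Z[2]=0
i=3: fresh scan; Z[3]=1 extend→box=[3,4)
i=4: fresh scan; Z[4]=0
i=5: fresh scan; Z[5]=0
i=6: fresh scan; Z[6]=2 extend→box=[6,8)
i=7: min(r-i=1, Z[1]=1)=1; Z[7]=1
i=8: fresh scan; Z[8]=0
i=9: fresh scan; Z[9]=0
i=10: fresh scan; Z[10]=2 extend→box=[10,12)
i=11: min(r-i=1, Z[1]=1)=1; Z[11]=1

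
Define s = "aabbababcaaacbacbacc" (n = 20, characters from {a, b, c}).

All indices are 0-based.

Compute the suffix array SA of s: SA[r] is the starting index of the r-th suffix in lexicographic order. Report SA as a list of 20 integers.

sorted suffixes:
  #0 SA[0]=9  'aaacbacbacc'
  #1 SA[1]=0  'aabbababcaaacbacbacc'
  #2 SA[2]=10  'aacbacbacc'
  #3 SA[3]=4  'ababcaaacbacbacc'
  #4 SA[4]=1  'abbababcaaacbacbacc'
  #5 SA[5]=6  'abcaaacbacbacc'
  #6 SA[6]=11  'acbacbacc'
  #7 SA[7]=14  'acbacc'
  #8 SA[8]=17  'acc'
  #9 SA[9]=3  'bababcaaacbacbacc'
  #10 SA[10]=5  'babcaaacbacbacc'
  #11 SA[11]=13  'bacbacc'
  #12 SA[12]=16  'bacc'
  #13 SA[13]=2  'bbababcaaacbacbacc'
  #14 SA[14]=7  'bcaaacbacbacc'
  #15 SA[15]=19  'c'
  #16 SA[16]=8  'caaacbacbacc'
  #17 SA[17]=12  'cbacbacc'
  #18 SA[18]=15  'cbacc'
  #19 SA[19]=18  'cc'

[9, 0, 10, 4, 1, 6, 11, 14, 17, 3, 5, 13, 16, 2, 7, 19, 8, 12, 15, 18]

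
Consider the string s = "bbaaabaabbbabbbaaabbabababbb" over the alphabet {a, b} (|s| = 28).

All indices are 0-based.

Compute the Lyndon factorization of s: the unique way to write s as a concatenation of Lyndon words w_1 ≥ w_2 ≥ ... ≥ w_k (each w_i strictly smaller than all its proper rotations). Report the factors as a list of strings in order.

emit factor 1: 'b' (i=0, period=1)
emit factor 2: 'b' (i=1, period=1)
emit factor 3: 'aaabaabbbabbbaaabbabababbb' (i=2, period=26)

["b", "b", "aaabaabbbabbbaaabbabababbb"]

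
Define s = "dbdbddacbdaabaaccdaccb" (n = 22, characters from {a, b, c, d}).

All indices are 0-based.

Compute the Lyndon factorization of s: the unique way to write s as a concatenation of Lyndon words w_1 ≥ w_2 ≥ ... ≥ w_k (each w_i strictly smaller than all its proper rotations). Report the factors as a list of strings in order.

emit factor 1: 'd' (i=0, period=1)
emit factor 2: 'bdbdd' (i=1, period=5)
emit factor 3: 'acbd' (i=6, period=4)
emit factor 4: 'aabaaccdaccb' (i=10, period=12)

["d", "bdbdd", "acbd", "aabaaccdaccb"]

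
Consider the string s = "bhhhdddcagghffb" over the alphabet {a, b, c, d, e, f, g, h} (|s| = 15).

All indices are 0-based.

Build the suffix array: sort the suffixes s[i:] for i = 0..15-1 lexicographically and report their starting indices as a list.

sorted suffixes:
  #0 SA[0]=8  'agghffb'
  #1 SA[1]=14  'b'
  #2 SA[2]=0  'bhhhdddcagghffb'
  #3 SA[3]=7  'cagghffb'
  #4 SA[4]=6  'dcagghffb'
  #5 SA[5]=5  'ddcagghffb'
  #6 SA[6]=4  'dddcagghffb'
  #7 SA[7]=13  'fb'
  #8 SA[8]=12  'ffb'
  #9 SA[9]=9  'gghffb'
  #10 SA[10]=10  'ghffb'
  #11 SA[11]=3  'hdddcagghffb'
  #12 SA[12]=11  'hffb'
  #13 SA[13]=2  'hhdddcagghffb'
  #14 SA[14]=1  'hhhdddcagghffb'

[8, 14, 0, 7, 6, 5, 4, 13, 12, 9, 10, 3, 11, 2, 1]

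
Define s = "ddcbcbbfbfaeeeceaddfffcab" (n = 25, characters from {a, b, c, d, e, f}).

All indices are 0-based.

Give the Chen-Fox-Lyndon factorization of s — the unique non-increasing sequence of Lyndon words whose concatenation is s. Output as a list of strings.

emit factor 1: 'd' (i=0, period=1)
emit factor 2: 'd' (i=1, period=1)
emit factor 3: 'c' (i=2, period=1)
emit factor 4: 'bc' (i=3, period=2)
emit factor 5: 'bbfbf' (i=5, period=5)
emit factor 6: 'aeeece' (i=10, period=6)
emit factor 7: 'addfffc' (i=16, period=7)
emit factor 8: 'ab' (i=23, period=2)

["d", "d", "c", "bc", "bbfbf", "aeeece", "addfffc", "ab"]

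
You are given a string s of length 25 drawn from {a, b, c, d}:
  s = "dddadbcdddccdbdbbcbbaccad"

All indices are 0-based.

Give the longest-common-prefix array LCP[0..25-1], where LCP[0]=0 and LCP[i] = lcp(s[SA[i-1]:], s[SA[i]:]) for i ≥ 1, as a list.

[0, 1, 2, 0, 1, 2, 1, 2, 1, 0, 1, 1, 2, 1, 2, 0, 1, 1, 2, 2, 1, 1, 2, 2, 3]

rank | idx | suffix
   0 |  20 | accad
   1 |  23 | ad
   2 |   3 | adbcdddccdbdbbcbbaccad
   3 |  19 | baccad
   4 |  18 | bbaccad
   5 |  15 | bbcbbaccad
   6 |  16 | bcbbaccad
   7 |   5 | bcdddccdbdbbcbbaccad
   8 |  13 | bdbbcbbaccad
   9 |  22 | cad
  10 |  17 | cbbaccad
  11 |  21 | ccad
  12 |  10 | ccdbdbbcbbaccad
  13 |  11 | cdbdbbcbbaccad
  14 |   6 | cdddccdbdbbcbbaccad
  15 |  24 | d
  16 |   2 | dadbcdddccdbdbbcbbaccad
  17 |  14 | dbbcbbaccad
  18 |   4 | dbcdddccdbdbbcbbaccad
  19 |  12 | dbdbbcbbaccad
  20 |   9 | dccdbdbbcbbaccad
  21 |   1 | ddadbcdddccdbdbbcbbaccad
  22 |   8 | ddccdbdbbcbbaccad
  23 |   0 | dddadbcdddccdbdbbcbbaccad
  24 |   7 | dddccdbdbbcbbaccad

SA = [20, 23, 3, 19, 18, 15, 16, 5, 13, 22, 17, 21, 10, 11, 6, 24, 2, 14, 4, 12, 9, 1, 8, 0, 7]
i: (SA[i-1],SA[i]) lcp shared
  1: (20,23) 1 'a'
  2: (23,3) 2 'ad'
  3: (3,19) 0 ''
  4: (19,18) 1 'b'
  5: (18,15) 2 'bb'
  6: (15,16) 1 'b'
  7: (16,5) 2 'bc'
  8: (5,13) 1 'b'
  9: (13,22) 0 ''
  10: (22,17) 1 'c'
  11: (17,21) 1 'c'
  12: (21,10) 2 'cc'
  13: (10,11) 1 'c'
  14: (11,6) 2 'cd'
  15: (6,24) 0 ''
  16: (24,2) 1 'd'
  17: (2,14) 1 'd'
  18: (14,4) 2 'db'
  19: (4,12) 2 'db'
  20: (12,9) 1 'd'
  21: (9,1) 1 'd'
  22: (1,8) 2 'dd'
  23: (8,0) 2 'dd'
  24: (0,7) 3 'ddd'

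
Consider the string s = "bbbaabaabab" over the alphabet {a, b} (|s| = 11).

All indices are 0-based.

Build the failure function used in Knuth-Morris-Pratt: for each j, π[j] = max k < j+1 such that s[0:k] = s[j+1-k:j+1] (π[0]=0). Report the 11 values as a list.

π[0] = 0
j=1 s[j]='b': π[1]=1 (border 'b')
j=2 s[j]='b': π[2]=2 (border 'bb')
j=3 s[j]='a': k: 2→1→0; π[3]=0 (border '')
j=4 s[j]='a': π[4]=0 (border '')
j=5 s[j]='b': π[5]=1 (border 'b')
j=6 s[j]='a': k: 1→0; π[6]=0 (border '')
j=7 s[j]='a': π[7]=0 (border '')
j=8 s[j]='b': π[8]=1 (border 'b')
j=9 s[j]='a': k: 1→0; π[9]=0 (border '')
j=10 s[j]='b': π[10]=1 (border 'b')

[0, 1, 2, 0, 0, 1, 0, 0, 1, 0, 1]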